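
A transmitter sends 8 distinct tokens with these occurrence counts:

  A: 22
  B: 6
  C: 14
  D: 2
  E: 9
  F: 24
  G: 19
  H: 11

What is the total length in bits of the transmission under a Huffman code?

300

Greedily combine the two least-frequent nodes:
combine D(2), B(6) → 8
combine 8, E(9) → 17
combine H(11), C(14) → 25
combine 17, G(19) → 36
combine A(22), F(24) → 46
combine 25, 36 → 61
combine 46, 61 → 107
The encoded length is the sum of every internal node's weight: 8 + 17 + 25 + 36 + 46 + 61 + 107 = 300 bits.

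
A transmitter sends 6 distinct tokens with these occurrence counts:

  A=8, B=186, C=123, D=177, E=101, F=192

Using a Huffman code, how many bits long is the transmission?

Greedily combine the two least-frequent nodes:
merge A(8) and E(101): 109
merge 109 and C(123): 232
merge D(177) and B(186): 363
merge F(192) and 232: 424
merge 363 and 424: 787
Total encoded bits = sum of merged weights = 109 + 232 + 363 + 424 + 787 = 1915.

1915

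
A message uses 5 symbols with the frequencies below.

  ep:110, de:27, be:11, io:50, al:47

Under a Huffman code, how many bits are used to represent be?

4

Huffman merges, smallest pair first:
merge be(11) and de(27): 38
merge 38 and al(47): 85
merge io(50) and 85: 135
merge ep(110) and 135: 245
be sits 4 levels below the root, so its codeword is 4 bits.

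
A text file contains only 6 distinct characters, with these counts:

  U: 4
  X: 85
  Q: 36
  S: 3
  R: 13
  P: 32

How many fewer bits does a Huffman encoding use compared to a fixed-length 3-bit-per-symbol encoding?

Fixed-length: 3 bits × 173 symbols = 519 bits.
Huffman merges:
combine S(3), U(4) → 7
combine 7, R(13) → 20
combine 20, P(32) → 52
combine Q(36), 52 → 88
combine X(85), 88 → 173
Huffman total = 7 + 20 + 52 + 88 + 173 = 340 bits.
Saving = 519 − 340 = 179 bits.

179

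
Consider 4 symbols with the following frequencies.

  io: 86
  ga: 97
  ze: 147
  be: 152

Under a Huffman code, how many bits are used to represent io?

Huffman merges, smallest pair first:
io(86) + ga(97) → 183
ze(147) + be(152) → 299
183 + 299 → 482
io's leaf is at depth 2, giving a 2-bit codeword.

2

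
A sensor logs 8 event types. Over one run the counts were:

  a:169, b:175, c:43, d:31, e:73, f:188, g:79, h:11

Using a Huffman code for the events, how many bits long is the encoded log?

Greedily combine the two least-frequent nodes:
h(11) + d(31) → 42
42 + c(43) → 85
e(73) + g(79) → 152
85 + 152 → 237
a(169) + b(175) → 344
f(188) + 237 → 425
344 + 425 → 769
The encoded length is the sum of every internal node's weight: 42 + 85 + 152 + 237 + 344 + 425 + 769 = 2054 bits.

2054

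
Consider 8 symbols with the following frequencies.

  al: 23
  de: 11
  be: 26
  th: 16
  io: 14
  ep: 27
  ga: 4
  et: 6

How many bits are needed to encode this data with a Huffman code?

359

Greedily combine the two least-frequent nodes:
merge ga(4) and et(6): 10
merge 10 and de(11): 21
merge io(14) and th(16): 30
merge 21 and al(23): 44
merge be(26) and ep(27): 53
merge 30 and 44: 74
merge 53 and 74: 127
Each symbol's bit-cost is frequency × depth; summing gives 359 bits (equivalently 10 + 21 + 30 + 44 + 53 + 74 + 127).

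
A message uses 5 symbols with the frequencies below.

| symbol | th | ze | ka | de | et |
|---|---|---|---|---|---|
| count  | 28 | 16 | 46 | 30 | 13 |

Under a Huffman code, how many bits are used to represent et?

Repeatedly merge the two smallest:
et(13) + ze(16) → 29
th(28) + 29 → 57
de(30) + ka(46) → 76
57 + 76 → 133
et sits 3 levels below the root, so its codeword is 3 bits.

3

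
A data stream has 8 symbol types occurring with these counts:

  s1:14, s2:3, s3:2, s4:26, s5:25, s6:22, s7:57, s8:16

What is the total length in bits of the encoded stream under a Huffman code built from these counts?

Merge the two smallest weights repeatedly:
s3(2) + s2(3) → 5
5 + s1(14) → 19
s8(16) + 19 → 35
s6(22) + s5(25) → 47
s4(26) + 35 → 61
47 + s7(57) → 104
61 + 104 → 165
Total encoded bits = sum of merged weights = 5 + 19 + 35 + 47 + 61 + 104 + 165 = 436.

436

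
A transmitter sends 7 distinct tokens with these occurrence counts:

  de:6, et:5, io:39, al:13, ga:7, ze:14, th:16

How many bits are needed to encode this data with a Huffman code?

Merge the two smallest weights repeatedly:
et(5) + de(6) → 11
ga(7) + 11 → 18
al(13) + ze(14) → 27
th(16) + 18 → 34
27 + 34 → 61
io(39) + 61 → 100
The encoded length is the sum of every internal node's weight: 11 + 18 + 27 + 34 + 61 + 100 = 251 bits.

251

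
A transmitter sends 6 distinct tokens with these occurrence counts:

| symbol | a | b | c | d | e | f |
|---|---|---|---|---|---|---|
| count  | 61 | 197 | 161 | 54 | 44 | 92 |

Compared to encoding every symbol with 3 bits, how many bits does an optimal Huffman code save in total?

Fixed-length: 3 bits × 609 symbols = 1827 bits.
Huffman merges:
combine e(44), d(54) → 98
combine a(61), f(92) → 153
combine 98, 153 → 251
combine c(161), b(197) → 358
combine 251, 358 → 609
Huffman total = 98 + 153 + 251 + 358 + 609 = 1469 bits.
Saving = 1827 − 1469 = 358 bits.

358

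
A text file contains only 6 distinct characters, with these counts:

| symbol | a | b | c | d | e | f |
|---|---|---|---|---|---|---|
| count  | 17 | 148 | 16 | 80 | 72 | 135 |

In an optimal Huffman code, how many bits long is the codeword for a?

Build the tree from the bottom:
combine c(16), a(17) → 33
combine 33, e(72) → 105
combine d(80), 105 → 185
combine f(135), b(148) → 283
combine 185, 283 → 468
a's leaf is at depth 4, giving a 4-bit codeword.

4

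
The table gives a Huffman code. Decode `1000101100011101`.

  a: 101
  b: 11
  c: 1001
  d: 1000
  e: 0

Read left to right; each codeword is recognised as soon as it completes (prefix code):
  1000→d | 101→a | 1000→d | 11→b | 101→a
Decoded message: dadba

dadba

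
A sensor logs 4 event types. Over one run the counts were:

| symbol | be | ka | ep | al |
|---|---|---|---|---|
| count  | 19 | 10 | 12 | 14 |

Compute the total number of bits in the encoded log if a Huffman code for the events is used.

Merge the two smallest weights repeatedly:
combine ka(10), ep(12) → 22
combine al(14), be(19) → 33
combine 22, 33 → 55
Each symbol's bit-cost is frequency × depth; summing gives 110 bits (equivalently 22 + 33 + 55).

110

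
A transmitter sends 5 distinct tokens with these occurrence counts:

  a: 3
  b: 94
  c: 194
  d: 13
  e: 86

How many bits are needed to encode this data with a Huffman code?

704

Greedily combine the two least-frequent nodes:
merge a(3) and d(13): 16
merge 16 and e(86): 102
merge b(94) and 102: 196
merge c(194) and 196: 390
The encoded length is the sum of every internal node's weight: 16 + 102 + 196 + 390 = 704 bits.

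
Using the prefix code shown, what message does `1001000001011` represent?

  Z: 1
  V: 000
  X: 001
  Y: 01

Read left to right; each codeword is recognised as soon as it completes (prefix code):
  1→Z | 001→X | 000→V | 001→X | 01→Y | 1→Z
Decoded message: ZXVXYZ

ZXVXYZ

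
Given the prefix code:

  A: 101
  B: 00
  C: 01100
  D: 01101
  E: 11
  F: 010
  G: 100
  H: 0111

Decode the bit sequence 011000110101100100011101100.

CDCGHC

Read left to right; each codeword is recognised as soon as it completes (prefix code):
  01100→C | 01101→D | 01100→C | 100→G | 0111→H | 01100→C
Decoded message: CDCGHC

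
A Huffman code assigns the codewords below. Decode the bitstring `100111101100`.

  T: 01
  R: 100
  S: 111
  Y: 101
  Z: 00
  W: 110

Read left to right; each codeword is recognised as soon as it completes (prefix code):
  100→R | 111→S | 101→Y | 100→R
Decoded message: RSYR

RSYR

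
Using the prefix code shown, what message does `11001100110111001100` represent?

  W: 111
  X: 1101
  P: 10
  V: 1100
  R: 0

VVXVV

Read left to right; each codeword is recognised as soon as it completes (prefix code):
  1100→V | 1100→V | 1101→X | 1100→V | 1100→V
Decoded message: VVXVV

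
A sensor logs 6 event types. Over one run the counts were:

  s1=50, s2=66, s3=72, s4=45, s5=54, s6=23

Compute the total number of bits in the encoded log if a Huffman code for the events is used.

792

Greedily combine the two least-frequent nodes:
s6(23) + s4(45) → 68
s1(50) + s5(54) → 104
s2(66) + 68 → 134
s3(72) + 104 → 176
134 + 176 → 310
Total encoded bits = sum of merged weights = 68 + 104 + 134 + 176 + 310 = 792.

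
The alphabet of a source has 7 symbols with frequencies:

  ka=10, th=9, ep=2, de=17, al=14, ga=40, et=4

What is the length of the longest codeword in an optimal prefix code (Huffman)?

Merge the two lowest-weight nodes at each step:
merge ep(2) and et(4): 6
merge 6 and th(9): 15
merge ka(10) and al(14): 24
merge 15 and de(17): 32
merge 24 and 32: 56
merge ga(40) and 56: 96
Maximum depth reached is 5.

5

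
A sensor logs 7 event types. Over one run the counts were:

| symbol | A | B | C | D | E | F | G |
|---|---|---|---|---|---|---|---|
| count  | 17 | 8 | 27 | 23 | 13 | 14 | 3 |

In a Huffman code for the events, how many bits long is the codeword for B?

Huffman merges, smallest pair first:
G(3) + B(8) → 11
11 + E(13) → 24
F(14) + A(17) → 31
D(23) + 24 → 47
C(27) + 31 → 58
47 + 58 → 105
B's leaf is at depth 4, giving a 4-bit codeword.

4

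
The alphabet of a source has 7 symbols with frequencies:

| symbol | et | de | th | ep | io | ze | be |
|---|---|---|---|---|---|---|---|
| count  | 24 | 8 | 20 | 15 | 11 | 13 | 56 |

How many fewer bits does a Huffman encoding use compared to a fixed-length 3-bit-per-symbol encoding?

Fixed-length: 3 bits × 147 symbols = 441 bits.
Huffman merges:
de(8) + io(11) → 19
ze(13) + ep(15) → 28
19 + th(20) → 39
et(24) + 28 → 52
39 + 52 → 91
be(56) + 91 → 147
Huffman total = 19 + 28 + 39 + 52 + 91 + 147 = 376 bits.
Saving = 441 − 376 = 65 bits.

65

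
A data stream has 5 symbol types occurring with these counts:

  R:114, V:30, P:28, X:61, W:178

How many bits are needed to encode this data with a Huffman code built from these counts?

821

Build the Huffman tree bottom-up:
merge P(28) and V(30): 58
merge 58 and X(61): 119
merge R(114) and 119: 233
merge W(178) and 233: 411
Total encoded bits = sum of merged weights = 58 + 119 + 233 + 411 = 821.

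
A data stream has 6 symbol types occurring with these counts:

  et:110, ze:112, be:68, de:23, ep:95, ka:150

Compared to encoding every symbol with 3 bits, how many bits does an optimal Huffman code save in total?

281

Fixed-length: 3 bits × 558 symbols = 1674 bits.
Huffman merges:
merge de(23) and be(68): 91
merge 91 and ep(95): 186
merge et(110) and ze(112): 222
merge ka(150) and 186: 336
merge 222 and 336: 558
Huffman total = 91 + 186 + 222 + 336 + 558 = 1393 bits.
Saving = 1674 − 1393 = 281 bits.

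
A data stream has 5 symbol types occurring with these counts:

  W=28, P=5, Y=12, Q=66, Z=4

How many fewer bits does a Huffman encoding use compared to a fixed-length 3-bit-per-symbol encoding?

151

Fixed-length: 3 bits × 115 symbols = 345 bits.
Huffman merges:
combine Z(4), P(5) → 9
combine 9, Y(12) → 21
combine 21, W(28) → 49
combine 49, Q(66) → 115
Huffman total = 9 + 21 + 49 + 115 = 194 bits.
Saving = 345 − 194 = 151 bits.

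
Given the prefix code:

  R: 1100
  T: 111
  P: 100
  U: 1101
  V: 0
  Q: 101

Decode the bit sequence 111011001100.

Read left to right; each codeword is recognised as soon as it completes (prefix code):
  111→T | 0→V | 1100→R | 1100→R
Decoded message: TVRR

TVRR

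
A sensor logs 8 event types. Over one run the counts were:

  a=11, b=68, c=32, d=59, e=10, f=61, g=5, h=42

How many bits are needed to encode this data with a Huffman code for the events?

775

Merge the two smallest weights repeatedly:
g(5) + e(10) → 15
a(11) + 15 → 26
26 + c(32) → 58
h(42) + 58 → 100
d(59) + f(61) → 120
b(68) + 100 → 168
120 + 168 → 288
The encoded length is the sum of every internal node's weight: 15 + 26 + 58 + 100 + 120 + 168 + 288 = 775 bits.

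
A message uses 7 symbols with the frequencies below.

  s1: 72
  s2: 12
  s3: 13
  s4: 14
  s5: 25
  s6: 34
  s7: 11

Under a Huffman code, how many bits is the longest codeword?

4

Merge the two lowest-weight nodes at each step:
combine s7(11), s2(12) → 23
combine s3(13), s4(14) → 27
combine 23, s5(25) → 48
combine 27, s6(34) → 61
combine 48, 61 → 109
combine s1(72), 109 → 181
The rarest symbols sit at the bottom; the longest codeword is 4 bits.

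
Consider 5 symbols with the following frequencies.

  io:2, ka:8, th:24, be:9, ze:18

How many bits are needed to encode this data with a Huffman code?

127

Greedily combine the two least-frequent nodes:
combine io(2), ka(8) → 10
combine be(9), 10 → 19
combine ze(18), 19 → 37
combine th(24), 37 → 61
The encoded length is the sum of every internal node's weight: 10 + 19 + 37 + 61 = 127 bits.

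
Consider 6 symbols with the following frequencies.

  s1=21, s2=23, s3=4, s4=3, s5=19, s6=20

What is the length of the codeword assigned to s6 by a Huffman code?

2

Build the tree from the bottom:
combine s4(3), s3(4) → 7
combine 7, s5(19) → 26
combine s6(20), s1(21) → 41
combine s2(23), 26 → 49
combine 41, 49 → 90
s6's leaf is at depth 2, giving a 2-bit codeword.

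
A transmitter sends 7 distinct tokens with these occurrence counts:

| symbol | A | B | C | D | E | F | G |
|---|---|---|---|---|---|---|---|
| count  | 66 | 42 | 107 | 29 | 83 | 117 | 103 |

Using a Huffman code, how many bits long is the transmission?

Greedily combine the two least-frequent nodes:
merge D(29) and B(42): 71
merge A(66) and 71: 137
merge E(83) and G(103): 186
merge C(107) and F(117): 224
merge 137 and 186: 323
merge 224 and 323: 547
Total encoded bits = sum of merged weights = 71 + 137 + 186 + 224 + 323 + 547 = 1488.

1488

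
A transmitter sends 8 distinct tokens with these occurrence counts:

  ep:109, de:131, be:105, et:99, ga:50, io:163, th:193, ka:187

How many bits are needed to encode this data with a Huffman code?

3067

Merge the two smallest weights repeatedly:
merge ga(50) and et(99): 149
merge be(105) and ep(109): 214
merge de(131) and 149: 280
merge io(163) and ka(187): 350
merge th(193) and 214: 407
merge 280 and 350: 630
merge 407 and 630: 1037
Each symbol's bit-cost is frequency × depth; summing gives 3067 bits (equivalently 149 + 214 + 280 + 350 + 407 + 630 + 1037).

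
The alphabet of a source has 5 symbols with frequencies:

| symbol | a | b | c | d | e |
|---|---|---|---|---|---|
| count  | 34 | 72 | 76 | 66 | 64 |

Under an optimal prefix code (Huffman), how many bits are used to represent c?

Build the tree from the bottom:
a(34) + e(64) → 98
d(66) + b(72) → 138
c(76) + 98 → 174
138 + 174 → 312
The subtree containing c is merged 2 times, so code length = 2.

2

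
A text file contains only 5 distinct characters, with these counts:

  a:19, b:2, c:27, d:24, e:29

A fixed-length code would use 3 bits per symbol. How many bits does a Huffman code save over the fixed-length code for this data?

Fixed-length: 3 bits × 101 symbols = 303 bits.
Huffman merges:
merge b(2) and a(19): 21
merge 21 and d(24): 45
merge c(27) and e(29): 56
merge 45 and 56: 101
Huffman total = 21 + 45 + 56 + 101 = 223 bits.
Saving = 303 − 223 = 80 bits.

80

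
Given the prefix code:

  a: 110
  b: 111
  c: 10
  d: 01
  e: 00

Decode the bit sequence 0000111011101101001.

eebdaacd

Read left to right; each codeword is recognised as soon as it completes (prefix code):
  00→e | 00→e | 111→b | 01→d | 110→a | 110→a | 10→c | 01→d
Decoded message: eebdaacd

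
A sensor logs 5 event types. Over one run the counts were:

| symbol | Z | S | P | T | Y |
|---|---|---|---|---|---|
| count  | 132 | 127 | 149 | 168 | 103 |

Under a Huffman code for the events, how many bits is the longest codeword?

3

Merge the two lowest-weight nodes at each step:
combine Y(103), S(127) → 230
combine Z(132), P(149) → 281
combine T(168), 230 → 398
combine 281, 398 → 679
The rarest symbols sit at the bottom; the longest codeword is 3 bits.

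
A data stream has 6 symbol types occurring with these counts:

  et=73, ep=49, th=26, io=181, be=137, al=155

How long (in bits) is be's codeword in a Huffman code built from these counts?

2

Repeatedly merge the two smallest:
combine th(26), ep(49) → 75
combine et(73), 75 → 148
combine be(137), 148 → 285
combine al(155), io(181) → 336
combine 285, 336 → 621
The subtree containing be is merged 2 times, so code length = 2.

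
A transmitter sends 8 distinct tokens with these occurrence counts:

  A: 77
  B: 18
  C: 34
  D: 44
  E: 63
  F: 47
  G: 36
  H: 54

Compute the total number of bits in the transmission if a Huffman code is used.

1094

Greedily combine the two least-frequent nodes:
combine B(18), C(34) → 52
combine G(36), D(44) → 80
combine F(47), 52 → 99
combine H(54), E(63) → 117
combine A(77), 80 → 157
combine 99, 117 → 216
combine 157, 216 → 373
The encoded length is the sum of every internal node's weight: 52 + 80 + 99 + 117 + 157 + 216 + 373 = 1094 bits.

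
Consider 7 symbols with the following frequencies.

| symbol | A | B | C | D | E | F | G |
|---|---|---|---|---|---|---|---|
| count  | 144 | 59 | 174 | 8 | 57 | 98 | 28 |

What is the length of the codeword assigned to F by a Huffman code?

2

Huffman merges, smallest pair first:
combine D(8), G(28) → 36
combine 36, E(57) → 93
combine B(59), 93 → 152
combine F(98), A(144) → 242
combine 152, C(174) → 326
combine 242, 326 → 568
F sits 2 levels below the root, so its codeword is 2 bits.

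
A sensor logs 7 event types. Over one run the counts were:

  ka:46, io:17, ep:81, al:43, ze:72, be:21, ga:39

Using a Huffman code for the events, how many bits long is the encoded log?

842

Merge the two smallest weights repeatedly:
combine io(17), be(21) → 38
combine 38, ga(39) → 77
combine al(43), ka(46) → 89
combine ze(72), 77 → 149
combine ep(81), 89 → 170
combine 149, 170 → 319
The encoded length is the sum of every internal node's weight: 38 + 77 + 89 + 149 + 170 + 319 = 842 bits.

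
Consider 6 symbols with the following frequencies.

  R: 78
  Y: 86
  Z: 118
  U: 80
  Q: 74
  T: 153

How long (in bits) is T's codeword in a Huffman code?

2

Repeatedly merge the two smallest:
combine Q(74), R(78) → 152
combine U(80), Y(86) → 166
combine Z(118), 152 → 270
combine T(153), 166 → 319
combine 270, 319 → 589
The subtree containing T is merged 2 times, so code length = 2.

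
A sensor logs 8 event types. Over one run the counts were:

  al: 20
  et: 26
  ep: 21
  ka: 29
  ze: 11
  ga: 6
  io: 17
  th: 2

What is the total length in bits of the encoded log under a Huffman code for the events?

368

Greedily combine the two least-frequent nodes:
combine th(2), ga(6) → 8
combine 8, ze(11) → 19
combine io(17), 19 → 36
combine al(20), ep(21) → 41
combine et(26), ka(29) → 55
combine 36, 41 → 77
combine 55, 77 → 132
Each symbol's bit-cost is frequency × depth; summing gives 368 bits (equivalently 8 + 19 + 36 + 41 + 55 + 77 + 132).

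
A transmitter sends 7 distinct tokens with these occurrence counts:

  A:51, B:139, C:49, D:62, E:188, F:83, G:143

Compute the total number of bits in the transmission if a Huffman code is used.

1914

Merge the two smallest weights repeatedly:
merge C(49) and A(51): 100
merge D(62) and F(83): 145
merge 100 and B(139): 239
merge G(143) and 145: 288
merge E(188) and 239: 427
merge 288 and 427: 715
Each symbol's bit-cost is frequency × depth; summing gives 1914 bits (equivalently 100 + 145 + 239 + 288 + 427 + 715).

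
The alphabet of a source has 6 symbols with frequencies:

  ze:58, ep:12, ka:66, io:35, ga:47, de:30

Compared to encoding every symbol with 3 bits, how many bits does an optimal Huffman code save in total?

Fixed-length: 3 bits × 248 symbols = 744 bits.
Huffman merges:
combine ep(12), de(30) → 42
combine io(35), 42 → 77
combine ga(47), ze(58) → 105
combine ka(66), 77 → 143
combine 105, 143 → 248
Huffman total = 42 + 77 + 105 + 143 + 248 = 615 bits.
Saving = 744 − 615 = 129 bits.

129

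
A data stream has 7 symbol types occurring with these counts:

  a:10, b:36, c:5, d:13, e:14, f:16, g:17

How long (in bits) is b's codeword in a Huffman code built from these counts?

Huffman merges, smallest pair first:
combine c(5), a(10) → 15
combine d(13), e(14) → 27
combine 15, f(16) → 31
combine g(17), 27 → 44
combine 31, b(36) → 67
combine 44, 67 → 111
b sits 2 levels below the root, so its codeword is 2 bits.

2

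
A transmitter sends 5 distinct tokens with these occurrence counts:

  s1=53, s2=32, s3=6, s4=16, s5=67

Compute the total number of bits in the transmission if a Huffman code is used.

Greedily combine the two least-frequent nodes:
combine s3(6), s4(16) → 22
combine 22, s2(32) → 54
combine s1(53), 54 → 107
combine s5(67), 107 → 174
Total encoded bits = sum of merged weights = 22 + 54 + 107 + 174 = 357.

357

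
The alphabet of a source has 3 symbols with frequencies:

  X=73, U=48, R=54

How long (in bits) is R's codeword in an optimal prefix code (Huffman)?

2

Build the tree from the bottom:
merge U(48) and R(54): 102
merge X(73) and 102: 175
R's leaf is at depth 2, giving a 2-bit codeword.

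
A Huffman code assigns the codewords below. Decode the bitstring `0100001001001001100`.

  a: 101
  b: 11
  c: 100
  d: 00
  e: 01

Read left to right; each codeword is recognised as soon as it completes (prefix code):
  01→e | 00→d | 00→d | 100→c | 100→c | 100→c | 11→b | 00→d
Decoded message: eddcccbd

eddcccbd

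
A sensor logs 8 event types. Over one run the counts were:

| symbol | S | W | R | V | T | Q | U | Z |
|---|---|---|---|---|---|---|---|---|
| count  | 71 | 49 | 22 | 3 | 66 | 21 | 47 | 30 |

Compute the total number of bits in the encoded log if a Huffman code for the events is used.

860

Build the Huffman tree bottom-up:
V(3) + Q(21) → 24
R(22) + 24 → 46
Z(30) + 46 → 76
U(47) + W(49) → 96
T(66) + S(71) → 137
76 + 96 → 172
137 + 172 → 309
Each symbol's bit-cost is frequency × depth; summing gives 860 bits (equivalently 24 + 46 + 76 + 96 + 137 + 172 + 309).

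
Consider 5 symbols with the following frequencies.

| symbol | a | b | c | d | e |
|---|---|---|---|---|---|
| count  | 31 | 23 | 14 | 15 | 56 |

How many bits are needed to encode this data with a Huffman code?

303

Merge the two smallest weights repeatedly:
merge c(14) and d(15): 29
merge b(23) and 29: 52
merge a(31) and 52: 83
merge e(56) and 83: 139
Total encoded bits = sum of merged weights = 29 + 52 + 83 + 139 = 303.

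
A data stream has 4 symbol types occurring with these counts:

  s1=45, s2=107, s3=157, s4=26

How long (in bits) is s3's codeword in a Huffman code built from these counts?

1

Huffman merges, smallest pair first:
s4(26) + s1(45) → 71
71 + s2(107) → 178
s3(157) + 178 → 335
s3 is a child of the root — depth 1, so its codeword is a single bit.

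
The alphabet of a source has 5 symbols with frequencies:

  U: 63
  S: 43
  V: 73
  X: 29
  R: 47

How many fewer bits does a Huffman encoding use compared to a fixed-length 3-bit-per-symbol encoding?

183

Fixed-length: 3 bits × 255 symbols = 765 bits.
Huffman merges:
combine X(29), S(43) → 72
combine R(47), U(63) → 110
combine 72, V(73) → 145
combine 110, 145 → 255
Huffman total = 72 + 110 + 145 + 255 = 582 bits.
Saving = 765 − 582 = 183 bits.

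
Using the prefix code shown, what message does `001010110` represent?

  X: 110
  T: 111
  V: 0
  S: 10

Read left to right; each codeword is recognised as soon as it completes (prefix code):
  0→V | 0→V | 10→S | 10→S | 110→X
Decoded message: VVSSX

VVSSX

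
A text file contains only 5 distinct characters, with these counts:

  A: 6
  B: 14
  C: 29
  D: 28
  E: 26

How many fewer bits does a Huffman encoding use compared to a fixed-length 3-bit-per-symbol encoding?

83

Fixed-length: 3 bits × 103 symbols = 309 bits.
Huffman merges:
A(6) + B(14) → 20
20 + E(26) → 46
D(28) + C(29) → 57
46 + 57 → 103
Huffman total = 20 + 46 + 57 + 103 = 226 bits.
Saving = 309 − 226 = 83 bits.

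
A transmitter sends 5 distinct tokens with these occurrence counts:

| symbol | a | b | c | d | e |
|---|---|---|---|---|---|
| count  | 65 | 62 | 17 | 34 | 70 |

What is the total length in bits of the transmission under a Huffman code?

547

Greedily combine the two least-frequent nodes:
combine c(17), d(34) → 51
combine 51, b(62) → 113
combine a(65), e(70) → 135
combine 113, 135 → 248
Each symbol's bit-cost is frequency × depth; summing gives 547 bits (equivalently 51 + 113 + 135 + 248).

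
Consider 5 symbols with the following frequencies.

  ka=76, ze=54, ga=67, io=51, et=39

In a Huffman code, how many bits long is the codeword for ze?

Huffman merges, smallest pair first:
et(39) + io(51) → 90
ze(54) + ga(67) → 121
ka(76) + 90 → 166
121 + 166 → 287
ze's leaf is at depth 2, giving a 2-bit codeword.

2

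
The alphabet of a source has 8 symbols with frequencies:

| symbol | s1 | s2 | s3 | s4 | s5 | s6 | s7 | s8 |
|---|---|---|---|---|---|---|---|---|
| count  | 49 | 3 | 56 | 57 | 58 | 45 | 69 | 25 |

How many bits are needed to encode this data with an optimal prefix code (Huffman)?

1045

Greedily combine the two least-frequent nodes:
s2(3) + s8(25) → 28
28 + s6(45) → 73
s1(49) + s3(56) → 105
s4(57) + s5(58) → 115
s7(69) + 73 → 142
105 + 115 → 220
142 + 220 → 362
Total encoded bits = sum of merged weights = 28 + 73 + 105 + 115 + 142 + 220 + 362 = 1045.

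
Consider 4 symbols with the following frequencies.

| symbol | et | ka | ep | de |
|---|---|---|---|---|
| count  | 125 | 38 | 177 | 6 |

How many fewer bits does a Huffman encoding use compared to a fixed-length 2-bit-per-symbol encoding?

Fixed-length: 2 bits × 346 symbols = 692 bits.
Huffman merges:
merge de(6) and ka(38): 44
merge 44 and et(125): 169
merge 169 and ep(177): 346
Huffman total = 44 + 169 + 346 = 559 bits.
Saving = 692 − 559 = 133 bits.

133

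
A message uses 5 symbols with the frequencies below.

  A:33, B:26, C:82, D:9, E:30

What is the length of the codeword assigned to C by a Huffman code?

1

Huffman merges, smallest pair first:
D(9) + B(26) → 35
E(30) + A(33) → 63
35 + 63 → 98
C(82) + 98 → 180
C sits one level below the root: a 1-bit codeword.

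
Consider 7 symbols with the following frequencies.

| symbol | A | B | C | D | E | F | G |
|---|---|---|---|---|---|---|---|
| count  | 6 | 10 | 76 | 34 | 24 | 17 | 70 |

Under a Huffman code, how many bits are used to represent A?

5

Build the tree from the bottom:
merge A(6) and B(10): 16
merge 16 and F(17): 33
merge E(24) and 33: 57
merge D(34) and 57: 91
merge G(70) and C(76): 146
merge 91 and 146: 237
The subtree containing A is merged 5 times, so code length = 5.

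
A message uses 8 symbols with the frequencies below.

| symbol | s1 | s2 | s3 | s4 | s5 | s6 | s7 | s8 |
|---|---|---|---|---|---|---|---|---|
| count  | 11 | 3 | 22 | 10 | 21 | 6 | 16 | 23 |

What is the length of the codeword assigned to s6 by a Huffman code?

5

Huffman merges, smallest pair first:
s2(3) + s6(6) → 9
9 + s4(10) → 19
s1(11) + s7(16) → 27
19 + s5(21) → 40
s3(22) + s8(23) → 45
27 + 40 → 67
45 + 67 → 112
s6 sits 5 levels below the root, so its codeword is 5 bits.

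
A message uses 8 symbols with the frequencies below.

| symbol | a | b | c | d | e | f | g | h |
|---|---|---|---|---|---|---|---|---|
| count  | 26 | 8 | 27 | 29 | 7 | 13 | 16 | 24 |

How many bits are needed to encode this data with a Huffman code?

436

Build the Huffman tree bottom-up:
e(7) + b(8) → 15
f(13) + 15 → 28
g(16) + h(24) → 40
a(26) + c(27) → 53
28 + d(29) → 57
40 + 53 → 93
57 + 93 → 150
Total encoded bits = sum of merged weights = 15 + 28 + 40 + 53 + 57 + 93 + 150 = 436.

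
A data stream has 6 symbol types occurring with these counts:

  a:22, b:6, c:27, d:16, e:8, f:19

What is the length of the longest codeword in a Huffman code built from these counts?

Merge the two lowest-weight nodes at each step:
b(6) + e(8) → 14
14 + d(16) → 30
f(19) + a(22) → 41
c(27) + 30 → 57
41 + 57 → 98
The rarest symbols sit at the bottom; the longest codeword is 4 bits.

4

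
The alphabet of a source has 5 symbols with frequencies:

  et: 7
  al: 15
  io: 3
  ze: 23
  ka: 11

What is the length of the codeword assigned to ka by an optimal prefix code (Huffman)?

3

Repeatedly merge the two smallest:
merge io(3) and et(7): 10
merge 10 and ka(11): 21
merge al(15) and 21: 36
merge ze(23) and 36: 59
ka's leaf is at depth 3, giving a 3-bit codeword.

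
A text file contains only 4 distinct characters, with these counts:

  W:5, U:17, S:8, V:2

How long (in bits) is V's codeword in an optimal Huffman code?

Build the tree from the bottom:
combine V(2), W(5) → 7
combine 7, S(8) → 15
combine 15, U(17) → 32
The subtree containing V is merged 3 times, so code length = 3.

3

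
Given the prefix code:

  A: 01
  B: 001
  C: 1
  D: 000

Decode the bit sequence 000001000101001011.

DBDCABAC

Read left to right; each codeword is recognised as soon as it completes (prefix code):
  000→D | 001→B | 000→D | 1→C | 01→A | 001→B | 01→A | 1→C
Decoded message: DBDCABAC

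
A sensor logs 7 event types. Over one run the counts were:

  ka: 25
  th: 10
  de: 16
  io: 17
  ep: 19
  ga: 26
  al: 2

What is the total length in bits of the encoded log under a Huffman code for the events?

Greedily combine the two least-frequent nodes:
al(2) + th(10) → 12
12 + de(16) → 28
io(17) + ep(19) → 36
ka(25) + ga(26) → 51
28 + 36 → 64
51 + 64 → 115
Total encoded bits = sum of merged weights = 12 + 28 + 36 + 51 + 64 + 115 = 306.

306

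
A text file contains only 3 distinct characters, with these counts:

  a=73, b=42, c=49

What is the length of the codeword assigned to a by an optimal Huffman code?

Huffman merges, smallest pair first:
merge b(42) and c(49): 91
merge a(73) and 91: 164
a is a child of the root — depth 1, so its codeword is a single bit.

1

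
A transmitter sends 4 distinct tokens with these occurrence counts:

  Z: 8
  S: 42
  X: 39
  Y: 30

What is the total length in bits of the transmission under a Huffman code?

234

Merge the two smallest weights repeatedly:
combine Z(8), Y(30) → 38
combine 38, X(39) → 77
combine S(42), 77 → 119
Each symbol's bit-cost is frequency × depth; summing gives 234 bits (equivalently 38 + 77 + 119).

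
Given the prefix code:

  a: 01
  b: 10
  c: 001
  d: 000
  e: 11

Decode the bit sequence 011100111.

Read left to right; each codeword is recognised as soon as it completes (prefix code):
  01→a | 11→e | 001→c | 11→e
Decoded message: aece

aece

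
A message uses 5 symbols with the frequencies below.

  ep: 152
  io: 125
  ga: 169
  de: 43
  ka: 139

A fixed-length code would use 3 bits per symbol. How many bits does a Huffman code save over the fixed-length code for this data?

460

Fixed-length: 3 bits × 628 symbols = 1884 bits.
Huffman merges:
combine de(43), io(125) → 168
combine ka(139), ep(152) → 291
combine 168, ga(169) → 337
combine 291, 337 → 628
Huffman total = 168 + 291 + 337 + 628 = 1424 bits.
Saving = 1884 − 1424 = 460 bits.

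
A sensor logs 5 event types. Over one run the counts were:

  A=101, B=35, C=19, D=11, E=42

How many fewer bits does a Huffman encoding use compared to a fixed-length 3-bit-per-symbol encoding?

Fixed-length: 3 bits × 208 symbols = 624 bits.
Huffman merges:
combine D(11), C(19) → 30
combine 30, B(35) → 65
combine E(42), 65 → 107
combine A(101), 107 → 208
Huffman total = 30 + 65 + 107 + 208 = 410 bits.
Saving = 624 − 410 = 214 bits.

214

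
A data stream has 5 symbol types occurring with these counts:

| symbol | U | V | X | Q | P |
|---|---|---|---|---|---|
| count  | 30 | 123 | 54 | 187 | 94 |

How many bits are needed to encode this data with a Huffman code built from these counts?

1051

Build the Huffman tree bottom-up:
U(30) + X(54) → 84
84 + P(94) → 178
V(123) + 178 → 301
Q(187) + 301 → 488
Total encoded bits = sum of merged weights = 84 + 178 + 301 + 488 = 1051.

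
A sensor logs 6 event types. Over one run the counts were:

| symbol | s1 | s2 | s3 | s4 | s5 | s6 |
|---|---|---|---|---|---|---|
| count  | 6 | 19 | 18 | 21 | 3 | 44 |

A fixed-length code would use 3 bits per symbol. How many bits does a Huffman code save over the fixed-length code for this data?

79

Fixed-length: 3 bits × 111 symbols = 333 bits.
Huffman merges:
combine s5(3), s1(6) → 9
combine 9, s3(18) → 27
combine s2(19), s4(21) → 40
combine 27, 40 → 67
combine s6(44), 67 → 111
Huffman total = 9 + 27 + 40 + 67 + 111 = 254 bits.
Saving = 333 − 254 = 79 bits.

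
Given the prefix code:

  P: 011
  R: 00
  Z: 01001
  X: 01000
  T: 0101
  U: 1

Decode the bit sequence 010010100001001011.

ZXZP

Read left to right; each codeword is recognised as soon as it completes (prefix code):
  01001→Z | 01000→X | 01001→Z | 011→P
Decoded message: ZXZP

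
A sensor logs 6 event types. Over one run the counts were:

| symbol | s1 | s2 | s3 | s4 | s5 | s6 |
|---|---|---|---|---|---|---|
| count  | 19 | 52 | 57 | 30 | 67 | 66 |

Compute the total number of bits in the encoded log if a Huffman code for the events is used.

732

Merge the two smallest weights repeatedly:
s1(19) + s4(30) → 49
49 + s2(52) → 101
s3(57) + s6(66) → 123
s5(67) + 101 → 168
123 + 168 → 291
The encoded length is the sum of every internal node's weight: 49 + 101 + 123 + 168 + 291 = 732 bits.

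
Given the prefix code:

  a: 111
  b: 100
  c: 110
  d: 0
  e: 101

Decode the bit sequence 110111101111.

caea

Read left to right; each codeword is recognised as soon as it completes (prefix code):
  110→c | 111→a | 101→e | 111→a
Decoded message: caea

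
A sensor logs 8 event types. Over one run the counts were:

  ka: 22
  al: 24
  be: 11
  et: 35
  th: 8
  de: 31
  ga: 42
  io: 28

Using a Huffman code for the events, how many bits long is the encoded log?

580

Greedily combine the two least-frequent nodes:
th(8) + be(11) → 19
19 + ka(22) → 41
al(24) + io(28) → 52
de(31) + et(35) → 66
41 + ga(42) → 83
52 + 66 → 118
83 + 118 → 201
Total encoded bits = sum of merged weights = 19 + 41 + 52 + 66 + 83 + 118 + 201 = 580.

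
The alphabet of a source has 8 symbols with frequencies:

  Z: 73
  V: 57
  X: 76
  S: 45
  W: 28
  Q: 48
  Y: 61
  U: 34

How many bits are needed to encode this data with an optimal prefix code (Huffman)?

Merge the two smallest weights repeatedly:
merge W(28) and U(34): 62
merge S(45) and Q(48): 93
merge V(57) and Y(61): 118
merge 62 and Z(73): 135
merge X(76) and 93: 169
merge 118 and 135: 253
merge 169 and 253: 422
Each symbol's bit-cost is frequency × depth; summing gives 1252 bits (equivalently 62 + 93 + 118 + 135 + 169 + 253 + 422).

1252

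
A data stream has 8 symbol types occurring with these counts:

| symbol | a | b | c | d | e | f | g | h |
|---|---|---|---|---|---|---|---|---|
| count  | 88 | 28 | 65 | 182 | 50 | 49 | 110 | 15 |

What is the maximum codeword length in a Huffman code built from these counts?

5

Merge the two lowest-weight nodes at each step:
combine h(15), b(28) → 43
combine 43, f(49) → 92
combine e(50), c(65) → 115
combine a(88), 92 → 180
combine g(110), 115 → 225
combine 180, d(182) → 362
combine 225, 362 → 587
The rarest symbols sit at the bottom; the longest codeword is 5 bits.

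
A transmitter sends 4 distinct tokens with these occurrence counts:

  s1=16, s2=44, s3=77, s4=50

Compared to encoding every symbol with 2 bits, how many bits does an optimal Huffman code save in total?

17

Fixed-length: 2 bits × 187 symbols = 374 bits.
Huffman merges:
merge s1(16) and s2(44): 60
merge s4(50) and 60: 110
merge s3(77) and 110: 187
Huffman total = 60 + 110 + 187 = 357 bits.
Saving = 374 − 357 = 17 bits.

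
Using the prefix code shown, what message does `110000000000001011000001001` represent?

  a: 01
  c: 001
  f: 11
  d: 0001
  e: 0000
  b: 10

Read left to right; each codeword is recognised as soon as it completes (prefix code):
  11→f | 0000→e | 0000→e | 0000→e | 10→b | 11→f | 0000→e | 01→a | 001→c
Decoded message: feeebfeac

feeebfeac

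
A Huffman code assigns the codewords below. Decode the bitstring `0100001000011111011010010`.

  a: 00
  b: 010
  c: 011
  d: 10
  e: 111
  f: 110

Read left to right; each codeword is recognised as soon as it completes (prefix code):
  010→b | 00→a | 010→b | 00→a | 011→c | 111→e | 011→c | 010→b | 010→b
Decoded message: babacecbb

babacecbb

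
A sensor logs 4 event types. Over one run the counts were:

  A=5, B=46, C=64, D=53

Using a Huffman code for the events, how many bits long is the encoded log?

Merge the two smallest weights repeatedly:
merge A(5) and B(46): 51
merge 51 and D(53): 104
merge C(64) and 104: 168
Total encoded bits = sum of merged weights = 51 + 104 + 168 = 323.

323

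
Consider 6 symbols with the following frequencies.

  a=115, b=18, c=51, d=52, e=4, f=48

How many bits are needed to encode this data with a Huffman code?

Merge the two smallest weights repeatedly:
combine e(4), b(18) → 22
combine 22, f(48) → 70
combine c(51), d(52) → 103
combine 70, 103 → 173
combine a(115), 173 → 288
The encoded length is the sum of every internal node's weight: 22 + 70 + 103 + 173 + 288 = 656 bits.

656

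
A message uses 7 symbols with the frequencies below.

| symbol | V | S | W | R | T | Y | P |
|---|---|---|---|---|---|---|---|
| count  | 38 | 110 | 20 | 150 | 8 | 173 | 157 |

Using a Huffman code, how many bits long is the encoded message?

1582

Merge the two smallest weights repeatedly:
combine T(8), W(20) → 28
combine 28, V(38) → 66
combine 66, S(110) → 176
combine R(150), P(157) → 307
combine Y(173), 176 → 349
combine 307, 349 → 656
Each symbol's bit-cost is frequency × depth; summing gives 1582 bits (equivalently 28 + 66 + 176 + 307 + 349 + 656).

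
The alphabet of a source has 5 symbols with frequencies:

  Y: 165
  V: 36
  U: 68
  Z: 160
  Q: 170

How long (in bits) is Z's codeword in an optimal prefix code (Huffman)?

2

Build the tree from the bottom:
V(36) + U(68) → 104
104 + Z(160) → 264
Y(165) + Q(170) → 335
264 + 335 → 599
The subtree containing Z is merged 2 times, so code length = 2.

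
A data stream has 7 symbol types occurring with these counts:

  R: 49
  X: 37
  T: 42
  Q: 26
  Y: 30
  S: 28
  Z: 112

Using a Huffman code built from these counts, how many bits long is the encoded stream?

860

Merge the two smallest weights repeatedly:
merge Q(26) and S(28): 54
merge Y(30) and X(37): 67
merge T(42) and R(49): 91
merge 54 and 67: 121
merge 91 and Z(112): 203
merge 121 and 203: 324
Total encoded bits = sum of merged weights = 54 + 67 + 91 + 121 + 203 + 324 = 860.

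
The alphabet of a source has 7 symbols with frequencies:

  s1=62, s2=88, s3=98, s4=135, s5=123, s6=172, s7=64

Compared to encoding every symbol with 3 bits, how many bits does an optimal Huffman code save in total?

181

Fixed-length: 3 bits × 742 symbols = 2226 bits.
Huffman merges:
combine s1(62), s7(64) → 126
combine s2(88), s3(98) → 186
combine s5(123), 126 → 249
combine s4(135), s6(172) → 307
combine 186, 249 → 435
combine 307, 435 → 742
Huffman total = 126 + 186 + 249 + 307 + 435 + 742 = 2045 bits.
Saving = 2226 − 2045 = 181 bits.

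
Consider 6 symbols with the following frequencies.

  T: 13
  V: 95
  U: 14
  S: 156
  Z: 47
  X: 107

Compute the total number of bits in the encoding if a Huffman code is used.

965

Greedily combine the two least-frequent nodes:
merge T(13) and U(14): 27
merge 27 and Z(47): 74
merge 74 and V(95): 169
merge X(107) and S(156): 263
merge 169 and 263: 432
Each symbol's bit-cost is frequency × depth; summing gives 965 bits (equivalently 27 + 74 + 169 + 263 + 432).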